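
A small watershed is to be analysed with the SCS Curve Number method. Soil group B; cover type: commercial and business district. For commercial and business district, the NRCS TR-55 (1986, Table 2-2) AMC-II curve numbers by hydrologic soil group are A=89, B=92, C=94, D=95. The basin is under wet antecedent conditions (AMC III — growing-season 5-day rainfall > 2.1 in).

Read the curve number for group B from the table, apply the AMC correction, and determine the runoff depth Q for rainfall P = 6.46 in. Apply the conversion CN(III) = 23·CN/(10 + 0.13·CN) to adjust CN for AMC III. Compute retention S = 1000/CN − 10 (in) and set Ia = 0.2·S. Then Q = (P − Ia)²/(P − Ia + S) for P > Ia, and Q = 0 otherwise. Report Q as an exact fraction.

Q = 28516063689/4731032150 in ≈ 6.027 in

NRCS table: commercial and business district, soil group B → CN(II) = 92
CN(III) from CN(II)=92: (23·92)/(10 + 0.13·92) = 52900/549 ≈ 96.357
S = 1000/(52900/549) − 10 = 200/529 in ≈ 0.378 in
Ia = 0.2·(200/529) = 40/529 in ≈ 0.076 in
Since P=6.460 > Ia=0.076: effective rainfall P−Ia = 168867/26450 in
Runoff Q = (P−Ia)²/(P−Ia+S) = (6.384)²/(6.384+0.378) = 28516063689/4731032150 ≈ 6.027 in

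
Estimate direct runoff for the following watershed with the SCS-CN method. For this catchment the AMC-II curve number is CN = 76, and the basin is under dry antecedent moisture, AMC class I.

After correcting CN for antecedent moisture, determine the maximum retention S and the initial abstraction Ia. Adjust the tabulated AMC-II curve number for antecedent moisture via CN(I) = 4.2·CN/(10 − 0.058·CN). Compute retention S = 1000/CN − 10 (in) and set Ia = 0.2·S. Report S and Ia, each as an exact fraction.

Adjust CN=76 to AMC I: 4.2·76/(10 − 0.058·76) → (1596/5) ÷ (699/125) = 13300/233 ≈ 57.082
Max retention: S = 1000/(13300/233) − 10 = 1000/133 in (≈ 7.519 in)
Initial abstraction Ia = S/5 = (1000/133)/5 = 200/133 ≈ 1.504 in

S = 1000/133 in ≈ 7.519 in; Ia = 200/133 in ≈ 1.504 in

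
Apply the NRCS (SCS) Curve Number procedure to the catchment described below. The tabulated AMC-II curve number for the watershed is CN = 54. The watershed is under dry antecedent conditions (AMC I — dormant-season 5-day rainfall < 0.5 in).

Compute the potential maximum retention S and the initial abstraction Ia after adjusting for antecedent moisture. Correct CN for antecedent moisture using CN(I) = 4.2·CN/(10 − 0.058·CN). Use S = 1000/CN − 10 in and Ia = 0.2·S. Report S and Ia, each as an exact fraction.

S = 11500/567 in ≈ 20.282 in; Ia = 2300/567 in ≈ 4.056 in

Adjust CN=54 to AMC I: 4.2·54/(10 − 0.058·54) → (1134/5) ÷ (1717/250) = 56700/1717 ≈ 33.023
Retention S: 1000/CN − 10 with CN=33.023 → S = 11500/567 ≈ 20.282 in
Ia = 0.2S: 0.2·20.282 = 4.056 in (exactly 2300/567)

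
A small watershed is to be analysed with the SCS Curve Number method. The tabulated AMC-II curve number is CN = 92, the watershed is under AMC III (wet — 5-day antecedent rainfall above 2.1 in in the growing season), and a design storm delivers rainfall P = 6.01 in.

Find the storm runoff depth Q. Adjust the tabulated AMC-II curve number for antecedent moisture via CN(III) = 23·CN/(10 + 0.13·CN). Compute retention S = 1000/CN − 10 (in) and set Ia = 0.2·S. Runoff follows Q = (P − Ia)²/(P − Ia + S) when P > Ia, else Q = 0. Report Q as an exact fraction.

Q = 98551417041/17664844100 in ≈ 5.579 in

Adjust CN=92 to AMC III: 23·92/(10 + 0.13·92) → 2116 ÷ (549/25) = 52900/549 ≈ 96.357
S = 1000/(52900/549) − 10 = 200/529 in ≈ 0.378 in
Initial abstraction Ia = S/5 = (200/529)/5 = 40/529 ≈ 0.076 in
Excess rainfall: 6.010 − 0.076 = 5.934 in; P > Ia so Q > 0
Q: (313929/52900)² ÷ (333929/52900) = 98551417041/17664844100 in (≈ 5.579 in)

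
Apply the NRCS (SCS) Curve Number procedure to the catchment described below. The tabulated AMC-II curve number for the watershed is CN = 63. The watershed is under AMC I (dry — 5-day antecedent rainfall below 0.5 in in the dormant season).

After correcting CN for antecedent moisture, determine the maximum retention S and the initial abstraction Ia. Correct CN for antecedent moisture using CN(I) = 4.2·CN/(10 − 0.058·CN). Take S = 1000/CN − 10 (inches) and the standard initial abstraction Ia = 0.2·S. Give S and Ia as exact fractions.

Adjust CN=63 to AMC I: 4.2·63/(10 − 0.058·63) → (1323/5) ÷ (3173/500) = 132300/3173 ≈ 41.696
Max retention: S = 1000/(132300/3173) − 10 = 18500/1323 in (≈ 13.983 in)
Ia = 0.2S: 0.2·13.983 = 2.797 in (exactly 3700/1323)

S = 18500/1323 in ≈ 13.983 in; Ia = 3700/1323 in ≈ 2.797 in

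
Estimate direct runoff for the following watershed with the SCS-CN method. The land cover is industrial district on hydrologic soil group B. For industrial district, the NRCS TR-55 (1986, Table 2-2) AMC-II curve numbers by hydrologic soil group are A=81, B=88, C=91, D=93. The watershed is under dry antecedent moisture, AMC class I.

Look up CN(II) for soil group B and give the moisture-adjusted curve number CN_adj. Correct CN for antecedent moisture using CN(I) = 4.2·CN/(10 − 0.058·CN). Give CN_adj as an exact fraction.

CN_adj = 3850/51 ≈ 75.490

NRCS table: industrial district, soil group B → CN(II) = 88
Dry (AMC I): CN(I) = 4.2·88/(10 − 0.058·88) = (1848/5)/(612/125) = 3850/51 ≈ 75.490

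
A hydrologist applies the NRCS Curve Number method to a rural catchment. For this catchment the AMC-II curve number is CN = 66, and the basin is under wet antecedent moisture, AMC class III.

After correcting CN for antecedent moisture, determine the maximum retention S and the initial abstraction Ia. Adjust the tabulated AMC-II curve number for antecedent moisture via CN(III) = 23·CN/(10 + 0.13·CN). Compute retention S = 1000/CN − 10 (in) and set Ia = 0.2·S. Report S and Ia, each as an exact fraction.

Wet (AMC III): CN(III) = 23·66/(10 + 0.13·66) = 1518/(929/50) = 75900/929 ≈ 81.701
S = 1000/(75900/929) − 10 = 1700/759 in ≈ 2.240 in
Initial abstraction Ia = S/5 = (1700/759)/5 = 340/759 ≈ 0.448 in

S = 1700/759 in ≈ 2.240 in; Ia = 340/759 in ≈ 0.448 in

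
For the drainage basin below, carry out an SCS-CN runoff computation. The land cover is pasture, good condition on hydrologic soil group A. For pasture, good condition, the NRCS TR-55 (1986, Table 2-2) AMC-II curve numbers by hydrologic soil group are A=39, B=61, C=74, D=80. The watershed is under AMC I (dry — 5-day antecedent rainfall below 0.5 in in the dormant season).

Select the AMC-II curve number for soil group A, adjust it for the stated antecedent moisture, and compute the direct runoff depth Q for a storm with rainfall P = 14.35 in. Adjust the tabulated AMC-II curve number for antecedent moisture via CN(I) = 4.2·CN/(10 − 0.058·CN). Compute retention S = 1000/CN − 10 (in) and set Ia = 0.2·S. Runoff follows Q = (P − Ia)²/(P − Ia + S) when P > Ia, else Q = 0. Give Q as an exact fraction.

NRCS table: pasture, good condition, soil group A → CN(II) = 39
Adjust CN=39 to AMC I: 4.2·39/(10 − 0.058·39) → (819/5) ÷ (3869/500) = 81900/3869 ≈ 21.168
Max retention: S = 1000/(81900/3869) − 10 = 30500/819 in (≈ 37.241 in)
Initial abstraction Ia = S/5 = (30500/819)/5 = 6100/819 ≈ 7.448 in
Since P=14.350 > Ia=7.448: effective rainfall P−Ia = 113053/16380 in
Q: (113053/16380)² ÷ (723053/16380) = 12780980809/11843608140 in (≈ 1.079 in)

Q = 12780980809/11843608140 in ≈ 1.079 in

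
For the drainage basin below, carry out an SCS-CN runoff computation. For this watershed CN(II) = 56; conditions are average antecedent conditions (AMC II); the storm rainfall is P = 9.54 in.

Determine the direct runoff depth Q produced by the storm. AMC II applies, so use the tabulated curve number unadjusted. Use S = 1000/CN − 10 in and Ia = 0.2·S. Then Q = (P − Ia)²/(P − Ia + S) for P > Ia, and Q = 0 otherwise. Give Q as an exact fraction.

CN(II) = 56; AMC II needs no correction.
Max retention: S = 1000/56 − 10 = 55/7 in (≈ 7.857 in)
Initial abstraction Ia = S/5 = (55/7)/5 = 11/7 ≈ 1.571 in
Excess rainfall: 9.540 − 1.571 = 7.969 in; P > Ia so Q > 0
Runoff Q = (P−Ia)²/(P−Ia+S) = (7.969)²/(7.969+7.857) = 7778521/1938650 ≈ 4.012 in

Q = 7778521/1938650 in ≈ 4.012 in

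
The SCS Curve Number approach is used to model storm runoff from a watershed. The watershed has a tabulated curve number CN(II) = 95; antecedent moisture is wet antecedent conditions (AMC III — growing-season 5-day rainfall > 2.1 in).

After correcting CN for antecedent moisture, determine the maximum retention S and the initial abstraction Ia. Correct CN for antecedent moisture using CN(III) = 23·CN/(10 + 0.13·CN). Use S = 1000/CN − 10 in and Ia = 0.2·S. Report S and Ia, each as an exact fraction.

Adjust CN=95 to AMC III: 23·95/(10 + 0.13·95) → 2185 ÷ (447/20) = 43700/447 ≈ 97.763
Retention S: 1000/CN − 10 with CN=97.763 → S = 100/437 ≈ 0.229 in
Ia = 0.2·(100/437) = 20/437 in ≈ 0.046 in

S = 100/437 in ≈ 0.229 in; Ia = 20/437 in ≈ 0.046 in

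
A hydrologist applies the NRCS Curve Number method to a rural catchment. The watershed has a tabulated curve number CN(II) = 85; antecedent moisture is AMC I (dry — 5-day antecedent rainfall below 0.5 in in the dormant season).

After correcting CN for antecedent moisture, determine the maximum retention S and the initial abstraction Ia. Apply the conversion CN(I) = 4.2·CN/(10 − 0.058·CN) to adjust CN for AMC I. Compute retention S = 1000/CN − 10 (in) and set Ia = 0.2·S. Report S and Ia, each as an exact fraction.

S = 500/119 in ≈ 4.202 in; Ia = 100/119 in ≈ 0.840 in

Adjust CN=85 to AMC I: 4.2·85/(10 − 0.058·85) → 357 ÷ (507/100) = 11900/169 ≈ 70.414
S = 1000/(11900/169) − 10 = 500/119 in ≈ 4.202 in
Initial abstraction Ia = S/5 = (500/119)/5 = 100/119 ≈ 0.840 in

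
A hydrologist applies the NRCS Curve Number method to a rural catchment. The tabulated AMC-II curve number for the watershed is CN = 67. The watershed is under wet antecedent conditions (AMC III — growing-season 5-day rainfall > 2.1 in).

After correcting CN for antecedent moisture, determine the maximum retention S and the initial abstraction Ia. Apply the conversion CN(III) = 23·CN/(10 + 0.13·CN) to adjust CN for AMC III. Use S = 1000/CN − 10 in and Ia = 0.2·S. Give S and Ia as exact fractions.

S = 3300/1541 in ≈ 2.141 in; Ia = 660/1541 in ≈ 0.428 in

CN(III) from CN(II)=67: (23·67)/(10 + 0.13·67) = 154100/1871 ≈ 82.362
Max retention: S = 1000/(154100/1871) − 10 = 3300/1541 in (≈ 2.141 in)
Ia = 0.2S: 0.2·2.141 = 0.428 in (exactly 660/1541)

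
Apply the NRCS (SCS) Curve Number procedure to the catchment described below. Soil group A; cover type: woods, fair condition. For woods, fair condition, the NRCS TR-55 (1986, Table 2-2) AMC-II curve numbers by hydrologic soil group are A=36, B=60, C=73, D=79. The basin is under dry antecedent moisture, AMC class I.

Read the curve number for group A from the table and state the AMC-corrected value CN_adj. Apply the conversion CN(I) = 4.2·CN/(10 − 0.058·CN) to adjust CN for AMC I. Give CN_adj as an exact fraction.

CN_adj = 18900/989 ≈ 19.110

NRCS table: woods, fair condition, soil group A → CN(II) = 36
Dry (AMC I): CN(I) = 4.2·36/(10 − 0.058·36) = (756/5)/(989/125) = 18900/989 ≈ 19.110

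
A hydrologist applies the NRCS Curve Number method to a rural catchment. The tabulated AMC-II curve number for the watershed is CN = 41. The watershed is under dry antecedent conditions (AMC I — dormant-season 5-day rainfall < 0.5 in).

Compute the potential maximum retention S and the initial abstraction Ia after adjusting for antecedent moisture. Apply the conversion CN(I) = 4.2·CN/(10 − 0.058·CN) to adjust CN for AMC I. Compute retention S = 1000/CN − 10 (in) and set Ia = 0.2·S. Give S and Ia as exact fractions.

S = 29500/861 in ≈ 34.262 in; Ia = 5900/861 in ≈ 6.852 in

Dry (AMC I): CN(I) = 4.2·41/(10 − 0.058·41) = (861/5)/(3811/500) = 86100/3811 ≈ 22.592
S = 1000/(86100/3811) − 10 = 29500/861 in ≈ 34.262 in
Ia = 0.2·(29500/861) = 5900/861 in ≈ 6.852 in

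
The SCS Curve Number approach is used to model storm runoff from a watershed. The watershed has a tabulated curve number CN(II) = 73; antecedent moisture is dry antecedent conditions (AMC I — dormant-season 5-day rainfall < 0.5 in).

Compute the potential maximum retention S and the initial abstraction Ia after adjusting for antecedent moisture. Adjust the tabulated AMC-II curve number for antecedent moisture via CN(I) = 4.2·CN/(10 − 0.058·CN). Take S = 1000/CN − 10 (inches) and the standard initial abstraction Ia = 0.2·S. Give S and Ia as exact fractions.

S = 4500/511 in ≈ 8.806 in; Ia = 900/511 in ≈ 1.761 in

Adjust CN=73 to AMC I: 4.2·73/(10 − 0.058·73) → (1533/5) ÷ (2883/500) = 51100/961 ≈ 53.174
Retention S: 1000/CN − 10 with CN=53.174 → S = 4500/511 ≈ 8.806 in
Ia = 0.2·(4500/511) = 900/511 in ≈ 1.761 in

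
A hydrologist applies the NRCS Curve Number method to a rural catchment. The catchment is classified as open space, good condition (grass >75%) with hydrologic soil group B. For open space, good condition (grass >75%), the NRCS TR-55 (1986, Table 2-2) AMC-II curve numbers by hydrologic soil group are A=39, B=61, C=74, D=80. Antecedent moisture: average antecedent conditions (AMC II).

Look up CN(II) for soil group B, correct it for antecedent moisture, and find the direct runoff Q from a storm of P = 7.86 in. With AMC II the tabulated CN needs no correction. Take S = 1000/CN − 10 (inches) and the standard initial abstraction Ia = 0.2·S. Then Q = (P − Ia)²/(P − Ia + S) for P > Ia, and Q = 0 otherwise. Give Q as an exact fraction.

Q = 44769481/13410850 in ≈ 3.338 in

NRCS table: open space, good condition (grass >75%), soil group B → CN(II) = 61
AMC II — tabulated CN = 61 applies directly.
Max retention: S = 1000/61 − 10 = 390/61 in (≈ 6.393 in)
Ia = 0.2S: 0.2·6.393 = 1.279 in (exactly 78/61)
Excess rainfall: 7.860 − 1.279 = 6.581 in; P > Ia so Q > 0
Q: (20073/3050)² ÷ (39573/3050) = 44769481/13410850 in (≈ 3.338 in)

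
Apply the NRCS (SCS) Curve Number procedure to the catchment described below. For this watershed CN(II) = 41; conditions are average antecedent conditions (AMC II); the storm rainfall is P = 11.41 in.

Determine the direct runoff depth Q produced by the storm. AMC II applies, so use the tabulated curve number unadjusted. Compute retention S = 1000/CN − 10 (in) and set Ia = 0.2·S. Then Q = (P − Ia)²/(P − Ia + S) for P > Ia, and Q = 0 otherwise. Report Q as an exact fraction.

Q = 1223670361/385322100 in ≈ 3.176 in

AMC II — tabulated CN = 41 applies directly.
S = 1000/41 − 10 = 590/41 in ≈ 14.390 in
Ia = 0.2·(590/41) = 118/41 in ≈ 2.878 in
P − Ia = 11.410 − 2.878 = 34981/4100 ≈ 8.532 in (> 0, runoff occurs)
Runoff Q = (P−Ia)²/(P−Ia+S) = (8.532)²/(8.532+14.390) = 1223670361/385322100 ≈ 3.176 in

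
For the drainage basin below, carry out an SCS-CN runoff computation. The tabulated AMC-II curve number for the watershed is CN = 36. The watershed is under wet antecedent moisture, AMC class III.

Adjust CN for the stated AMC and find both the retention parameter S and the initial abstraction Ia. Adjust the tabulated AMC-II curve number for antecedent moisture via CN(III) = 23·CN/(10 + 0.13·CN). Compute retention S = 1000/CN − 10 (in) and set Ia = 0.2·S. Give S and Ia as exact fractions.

CN(III) from CN(II)=36: (23·36)/(10 + 0.13·36) = 20700/367 ≈ 56.403
Retention S: 1000/CN − 10 with CN=56.403 → S = 1600/207 ≈ 7.729 in
Initial abstraction Ia = S/5 = (1600/207)/5 = 320/207 ≈ 1.546 in

S = 1600/207 in ≈ 7.729 in; Ia = 320/207 in ≈ 1.546 in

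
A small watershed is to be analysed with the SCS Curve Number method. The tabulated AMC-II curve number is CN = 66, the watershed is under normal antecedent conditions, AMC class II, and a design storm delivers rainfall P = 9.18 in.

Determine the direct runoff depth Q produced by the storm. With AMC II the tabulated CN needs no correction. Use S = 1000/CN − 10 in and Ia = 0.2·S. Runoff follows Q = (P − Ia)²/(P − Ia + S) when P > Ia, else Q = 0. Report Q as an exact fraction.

Average conditions: CN = 66 (no AMC adjustment).
S = 1000/66 − 10 = 170/33 in ≈ 5.152 in
Ia = 0.2·(170/33) = 34/33 in ≈ 1.030 in
Since P=9.180 > Ia=1.030: effective rainfall P−Ia = 13447/1650 in
Q = (13447/1650)²/((13447/1650) + 170/33) = (180821809/2722500)/(21947/1650) = 10636577/2130150 in ≈ 4.993 in

Q = 10636577/2130150 in ≈ 4.993 in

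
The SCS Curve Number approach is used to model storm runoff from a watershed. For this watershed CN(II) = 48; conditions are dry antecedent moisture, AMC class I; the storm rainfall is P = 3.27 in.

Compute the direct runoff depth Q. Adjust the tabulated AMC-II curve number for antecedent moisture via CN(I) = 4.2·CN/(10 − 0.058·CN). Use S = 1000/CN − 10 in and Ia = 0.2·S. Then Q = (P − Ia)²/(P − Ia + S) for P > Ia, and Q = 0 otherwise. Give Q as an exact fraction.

Adjust CN=48 to AMC I: 4.2·48/(10 − 0.058·48) → (1008/5) ÷ (902/125) = 12600/451 ≈ 27.938
Retention S: 1000/CN − 10 with CN=27.938 → S = 1625/63 ≈ 25.794 in
Initial abstraction Ia = S/5 = (1625/63)/5 = 325/63 ≈ 5.159 in
P = 3.270 ≤ Ia = 5.159 in: entire storm abstracted, Q = 0.

Q = 0 in ≈ 0.000 in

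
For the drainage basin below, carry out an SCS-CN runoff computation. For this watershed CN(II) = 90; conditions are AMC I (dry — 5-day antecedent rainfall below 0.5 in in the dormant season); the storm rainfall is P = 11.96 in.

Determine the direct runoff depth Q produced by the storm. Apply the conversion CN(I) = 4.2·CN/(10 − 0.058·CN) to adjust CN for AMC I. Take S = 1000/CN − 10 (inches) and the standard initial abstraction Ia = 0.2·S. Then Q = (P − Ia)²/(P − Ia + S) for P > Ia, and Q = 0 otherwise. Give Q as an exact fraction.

Q = 2917188121/314264475 in ≈ 9.283 in

Dry (AMC I): CN(I) = 4.2·90/(10 − 0.058·90) = 378/(239/50) = 18900/239 ≈ 79.079
Retention S: 1000/CN − 10 with CN=79.079 → S = 500/189 ≈ 2.646 in
Ia = 0.2·(500/189) = 100/189 in ≈ 0.529 in
Since P=11.960 > Ia=0.529: effective rainfall P−Ia = 54011/4725 in
Q: (54011/4725)² ÷ (66511/4725) = 2917188121/314264475 in (≈ 9.283 in)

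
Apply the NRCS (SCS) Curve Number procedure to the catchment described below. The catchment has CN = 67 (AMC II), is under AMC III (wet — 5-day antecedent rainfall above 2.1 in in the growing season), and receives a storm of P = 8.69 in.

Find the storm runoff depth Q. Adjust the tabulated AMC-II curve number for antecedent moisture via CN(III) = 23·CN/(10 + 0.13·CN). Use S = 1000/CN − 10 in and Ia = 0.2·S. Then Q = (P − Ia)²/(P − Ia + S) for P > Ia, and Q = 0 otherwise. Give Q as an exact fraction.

Q = 13395516121/2041670900 in ≈ 6.561 in

CN(III) from CN(II)=67: (23·67)/(10 + 0.13·67) = 154100/1871 ≈ 82.362
Max retention: S = 1000/(154100/1871) − 10 = 3300/1541 in (≈ 2.141 in)
Ia = 0.2·(3300/1541) = 660/1541 in ≈ 0.428 in
Excess rainfall: 8.690 − 0.428 = 8.262 in; P > Ia so Q > 0
Runoff Q = (P−Ia)²/(P−Ia+S) = (8.262)²/(8.262+2.141) = 13395516121/2041670900 ≈ 6.561 in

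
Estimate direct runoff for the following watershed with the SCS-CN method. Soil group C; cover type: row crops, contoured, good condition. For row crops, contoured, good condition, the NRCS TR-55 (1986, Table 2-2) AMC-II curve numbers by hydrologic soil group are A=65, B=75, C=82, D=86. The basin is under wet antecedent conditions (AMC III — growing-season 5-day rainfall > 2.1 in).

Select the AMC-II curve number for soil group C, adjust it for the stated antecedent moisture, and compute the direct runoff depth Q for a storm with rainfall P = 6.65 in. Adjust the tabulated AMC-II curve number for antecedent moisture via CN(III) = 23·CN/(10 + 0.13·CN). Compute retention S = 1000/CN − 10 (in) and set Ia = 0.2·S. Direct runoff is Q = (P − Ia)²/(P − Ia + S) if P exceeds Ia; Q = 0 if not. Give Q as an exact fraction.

NRCS table: row crops, contoured, good condition, soil group C → CN(II) = 82
CN(III) from CN(II)=82: (23·82)/(10 + 0.13·82) = 94300/1033 ≈ 91.288
Max retention: S = 1000/(94300/1033) − 10 = 900/943 in (≈ 0.954 in)
Ia = 0.2S: 0.2·0.954 = 0.191 in (exactly 180/943)
Excess rainfall: 6.650 − 0.191 = 6.459 in; P > Ia so Q > 0
Runoff Q = (P−Ia)²/(P−Ia+S) = (6.459)²/(6.459+0.954) = 14839868761/2636986340 ≈ 5.628 in

Q = 14839868761/2636986340 in ≈ 5.628 in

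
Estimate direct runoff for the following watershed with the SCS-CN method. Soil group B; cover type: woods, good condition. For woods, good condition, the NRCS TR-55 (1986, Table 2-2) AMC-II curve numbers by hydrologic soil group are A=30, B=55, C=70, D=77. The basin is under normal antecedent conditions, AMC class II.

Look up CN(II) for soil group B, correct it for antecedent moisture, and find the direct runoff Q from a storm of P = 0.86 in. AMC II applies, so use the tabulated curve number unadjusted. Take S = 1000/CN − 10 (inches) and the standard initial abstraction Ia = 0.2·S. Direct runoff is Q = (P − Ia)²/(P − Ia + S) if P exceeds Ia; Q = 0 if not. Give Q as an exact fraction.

NRCS table: woods, good condition, soil group B → CN(II) = 55
AMC II — tabulated CN = 55 applies directly.
Max retention: S = 1000/55 − 10 = 90/11 in (≈ 8.182 in)
Ia = 0.2S: 0.2·8.182 = 1.636 in (exactly 18/11)
P = 0.860 ≤ Ia = 1.636 in: entire storm abstracted, Q = 0.

Q = 0 in ≈ 0.000 in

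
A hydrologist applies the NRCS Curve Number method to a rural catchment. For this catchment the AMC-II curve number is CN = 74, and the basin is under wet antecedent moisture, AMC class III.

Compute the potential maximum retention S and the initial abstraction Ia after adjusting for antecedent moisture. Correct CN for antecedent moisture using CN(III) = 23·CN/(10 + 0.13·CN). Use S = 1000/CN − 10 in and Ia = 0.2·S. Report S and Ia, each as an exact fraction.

CN(III) from CN(II)=74: (23·74)/(10 + 0.13·74) = 85100/981 ≈ 86.748
S = 1000/(85100/981) − 10 = 1300/851 in ≈ 1.528 in
Initial abstraction Ia = S/5 = (1300/851)/5 = 260/851 ≈ 0.306 in

S = 1300/851 in ≈ 1.528 in; Ia = 260/851 in ≈ 0.306 in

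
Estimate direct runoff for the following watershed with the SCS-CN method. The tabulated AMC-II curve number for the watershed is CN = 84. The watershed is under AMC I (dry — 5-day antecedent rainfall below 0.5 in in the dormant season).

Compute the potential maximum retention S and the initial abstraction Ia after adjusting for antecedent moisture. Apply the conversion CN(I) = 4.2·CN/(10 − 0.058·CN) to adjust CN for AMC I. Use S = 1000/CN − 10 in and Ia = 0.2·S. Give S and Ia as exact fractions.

CN(I) from CN(II)=84: (4.2·84)/(10 − 0.058·84) = 44100/641 ≈ 68.799
Max retention: S = 1000/(44100/641) − 10 = 2000/441 in (≈ 4.535 in)
Ia = 0.2·(2000/441) = 400/441 in ≈ 0.907 in

S = 2000/441 in ≈ 4.535 in; Ia = 400/441 in ≈ 0.907 in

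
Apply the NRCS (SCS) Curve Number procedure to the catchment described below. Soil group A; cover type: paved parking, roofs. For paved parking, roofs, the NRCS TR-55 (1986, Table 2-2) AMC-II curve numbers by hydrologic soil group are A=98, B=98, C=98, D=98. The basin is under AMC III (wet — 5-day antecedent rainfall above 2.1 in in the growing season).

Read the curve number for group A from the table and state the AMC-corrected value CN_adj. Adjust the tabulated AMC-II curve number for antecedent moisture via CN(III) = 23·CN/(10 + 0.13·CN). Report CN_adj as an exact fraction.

NRCS table: paved parking, roofs, soil group A → CN(II) = 98
Adjust CN=98 to AMC III: 23·98/(10 + 0.13·98) → 2254 ÷ (1137/50) = 112700/1137 ≈ 99.120

CN_adj = 112700/1137 ≈ 99.120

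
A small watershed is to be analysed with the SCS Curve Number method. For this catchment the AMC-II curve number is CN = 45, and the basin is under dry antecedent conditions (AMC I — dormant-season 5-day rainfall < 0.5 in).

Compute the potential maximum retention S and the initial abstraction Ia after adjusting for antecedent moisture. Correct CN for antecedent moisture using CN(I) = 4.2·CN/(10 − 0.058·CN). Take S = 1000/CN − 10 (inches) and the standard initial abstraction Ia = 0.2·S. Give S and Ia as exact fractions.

S = 5500/189 in ≈ 29.101 in; Ia = 1100/189 in ≈ 5.820 in

Adjust CN=45 to AMC I: 4.2·45/(10 − 0.058·45) → 189 ÷ (739/100) = 18900/739 ≈ 25.575
Retention S: 1000/CN − 10 with CN=25.575 → S = 5500/189 ≈ 29.101 in
Ia = 0.2S: 0.2·29.101 = 5.820 in (exactly 1100/189)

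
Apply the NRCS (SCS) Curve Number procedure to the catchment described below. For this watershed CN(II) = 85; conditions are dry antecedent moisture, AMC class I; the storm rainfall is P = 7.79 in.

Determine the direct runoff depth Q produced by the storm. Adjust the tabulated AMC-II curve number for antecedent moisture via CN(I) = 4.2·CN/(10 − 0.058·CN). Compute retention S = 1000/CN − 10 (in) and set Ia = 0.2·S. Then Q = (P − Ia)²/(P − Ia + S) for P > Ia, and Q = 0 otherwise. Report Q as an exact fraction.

CN(I) from CN(II)=85: (4.2·85)/(10 − 0.058·85) = 11900/169 ≈ 70.414
S = 1000/(11900/169) − 10 = 500/119 in ≈ 4.202 in
Ia = 0.2·(500/119) = 100/119 in ≈ 0.840 in
P − Ia = 7.790 − 0.840 = 82701/11900 ≈ 6.950 in (> 0, runoff occurs)
Q = (82701/11900)²/((82701/11900) + 500/119) = (6839455401/141610000)/(132701/11900) = 6839455401/1579141900 in ≈ 4.331 in

Q = 6839455401/1579141900 in ≈ 4.331 in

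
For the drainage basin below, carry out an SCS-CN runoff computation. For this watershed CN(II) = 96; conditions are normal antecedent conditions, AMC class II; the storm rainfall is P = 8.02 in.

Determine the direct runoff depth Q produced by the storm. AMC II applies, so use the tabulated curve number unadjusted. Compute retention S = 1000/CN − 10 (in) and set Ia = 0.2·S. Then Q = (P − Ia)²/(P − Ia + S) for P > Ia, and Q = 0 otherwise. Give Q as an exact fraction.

CN(II) = 96; AMC II needs no correction.
S = 1000/96 − 10 = 5/12 in ≈ 0.417 in
Initial abstraction Ia = S/5 = (5/12)/5 = 1/12 ≈ 0.083 in
Excess rainfall: 8.020 − 0.083 = 7.937 in; P > Ia so Q > 0
Q = (2381/300)²/((2381/300) + 5/12) = (5669161/90000)/(1253/150) = 5669161/751800 in ≈ 7.541 in

Q = 5669161/751800 in ≈ 7.541 in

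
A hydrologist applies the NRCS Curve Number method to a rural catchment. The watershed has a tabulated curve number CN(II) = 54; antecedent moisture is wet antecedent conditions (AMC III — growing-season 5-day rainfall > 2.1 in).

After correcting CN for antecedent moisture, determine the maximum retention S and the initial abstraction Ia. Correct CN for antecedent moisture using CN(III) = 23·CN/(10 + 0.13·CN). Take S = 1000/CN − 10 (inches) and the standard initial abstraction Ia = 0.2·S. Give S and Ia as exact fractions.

Adjust CN=54 to AMC III: 23·54/(10 + 0.13·54) → 1242 ÷ (851/50) = 2700/37 ≈ 72.973
Retention S: 1000/CN − 10 with CN=72.973 → S = 100/27 ≈ 3.704 in
Ia = 0.2S: 0.2·3.704 = 0.741 in (exactly 20/27)

S = 100/27 in ≈ 3.704 in; Ia = 20/27 in ≈ 0.741 in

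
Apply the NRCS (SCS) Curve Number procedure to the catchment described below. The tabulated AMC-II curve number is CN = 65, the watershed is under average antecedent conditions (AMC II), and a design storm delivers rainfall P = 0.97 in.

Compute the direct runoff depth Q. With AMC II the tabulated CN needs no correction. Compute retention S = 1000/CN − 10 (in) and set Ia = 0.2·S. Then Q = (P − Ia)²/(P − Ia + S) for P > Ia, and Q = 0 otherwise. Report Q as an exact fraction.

CN(II) = 65; AMC II needs no correction.
Retention S: 1000/CN − 10 with CN=65.000 → S = 70/13 ≈ 5.385 in
Ia = 0.2S: 0.2·5.385 = 1.077 in (exactly 14/13)
P = 0.970 ≤ Ia = 1.077 in: entire storm abstracted, Q = 0.

Q = 0 in ≈ 0.000 in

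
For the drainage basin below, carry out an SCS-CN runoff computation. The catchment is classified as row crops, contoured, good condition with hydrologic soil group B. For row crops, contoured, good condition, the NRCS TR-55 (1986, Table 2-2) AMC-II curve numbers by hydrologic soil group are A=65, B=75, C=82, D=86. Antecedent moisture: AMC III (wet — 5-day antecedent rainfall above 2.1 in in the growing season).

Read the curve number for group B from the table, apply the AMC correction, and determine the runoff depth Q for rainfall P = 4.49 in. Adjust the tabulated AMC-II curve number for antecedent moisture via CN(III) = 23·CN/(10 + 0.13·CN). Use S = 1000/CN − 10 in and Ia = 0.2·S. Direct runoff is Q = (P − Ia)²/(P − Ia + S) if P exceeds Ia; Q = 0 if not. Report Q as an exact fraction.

NRCS table: row crops, contoured, good condition, soil group B → CN(II) = 75
Adjust CN=75 to AMC III: 23·75/(10 + 0.13·75) → 1725 ÷ (79/4) = 6900/79 ≈ 87.342
Retention S: 1000/CN − 10 with CN=87.342 → S = 100/69 ≈ 1.449 in
Ia = 0.2·(100/69) = 20/69 in ≈ 0.290 in
Excess rainfall: 4.490 − 0.290 = 4.200 in; P > Ia so Q > 0
Runoff Q = (P−Ia)²/(P−Ia+S) = (4.200)²/(4.200+1.449) = 839898361/268968900 ≈ 3.123 in

Q = 839898361/268968900 in ≈ 3.123 in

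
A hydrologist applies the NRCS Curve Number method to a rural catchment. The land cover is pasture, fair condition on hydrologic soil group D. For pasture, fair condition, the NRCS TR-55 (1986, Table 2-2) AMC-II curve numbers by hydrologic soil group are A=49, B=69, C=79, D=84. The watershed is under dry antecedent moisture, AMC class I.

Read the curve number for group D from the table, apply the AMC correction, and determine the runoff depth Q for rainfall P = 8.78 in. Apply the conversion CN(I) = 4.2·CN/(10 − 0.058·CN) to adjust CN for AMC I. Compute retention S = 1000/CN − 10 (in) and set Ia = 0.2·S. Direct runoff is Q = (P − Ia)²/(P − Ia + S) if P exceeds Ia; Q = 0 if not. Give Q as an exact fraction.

Q = 30136612801/6032857950 in ≈ 4.995 in

NRCS table: pasture, fair condition, soil group D → CN(II) = 84
CN(I) from CN(II)=84: (4.2·84)/(10 − 0.058·84) = 44100/641 ≈ 68.799
Max retention: S = 1000/(44100/641) − 10 = 2000/441 in (≈ 4.535 in)
Ia = 0.2S: 0.2·4.535 = 0.907 in (exactly 400/441)
P − Ia = 8.780 − 0.907 = 173599/22050 ≈ 7.873 in (> 0, runoff occurs)
Q = (173599/22050)²/((173599/22050) + 2000/441) = (30136612801/486202500)/(273599/22050) = 30136612801/6032857950 in ≈ 4.995 in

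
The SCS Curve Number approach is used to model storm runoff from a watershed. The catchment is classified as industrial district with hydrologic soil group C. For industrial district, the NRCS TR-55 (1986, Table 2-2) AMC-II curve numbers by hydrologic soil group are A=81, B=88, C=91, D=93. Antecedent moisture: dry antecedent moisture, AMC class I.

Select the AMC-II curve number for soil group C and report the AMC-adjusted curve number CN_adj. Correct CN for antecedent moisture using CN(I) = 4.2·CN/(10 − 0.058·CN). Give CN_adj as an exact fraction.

CN_adj = 63700/787 ≈ 80.940

NRCS table: industrial district, soil group C → CN(II) = 91
Adjust CN=91 to AMC I: 4.2·91/(10 − 0.058·91) → (1911/5) ÷ (2361/500) = 63700/787 ≈ 80.940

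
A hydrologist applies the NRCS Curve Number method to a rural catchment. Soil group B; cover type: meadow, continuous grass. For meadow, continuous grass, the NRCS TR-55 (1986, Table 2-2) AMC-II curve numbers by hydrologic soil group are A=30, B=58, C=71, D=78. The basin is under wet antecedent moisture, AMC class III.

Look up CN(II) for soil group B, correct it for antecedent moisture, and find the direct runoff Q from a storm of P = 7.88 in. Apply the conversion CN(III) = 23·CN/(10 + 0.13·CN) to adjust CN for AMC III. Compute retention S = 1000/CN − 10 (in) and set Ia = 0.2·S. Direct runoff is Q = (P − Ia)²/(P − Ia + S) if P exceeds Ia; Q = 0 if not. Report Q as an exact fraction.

NRCS table: meadow, continuous grass, soil group B → CN(II) = 58
Adjust CN=58 to AMC III: 23·58/(10 + 0.13·58) → 1334 ÷ (877/50) = 66700/877 ≈ 76.055
Retention S: 1000/CN − 10 with CN=76.055 → S = 2100/667 ≈ 3.148 in
Initial abstraction Ia = S/5 = (2100/667)/5 = 420/667 ≈ 0.630 in
P − Ia = 7.880 − 0.630 = 120899/16675 ≈ 7.250 in (> 0, runoff occurs)
Q: (120899/16675)² ÷ (173399/16675) = 14616568201/2891428325 in (≈ 5.055 in)

Q = 14616568201/2891428325 in ≈ 5.055 in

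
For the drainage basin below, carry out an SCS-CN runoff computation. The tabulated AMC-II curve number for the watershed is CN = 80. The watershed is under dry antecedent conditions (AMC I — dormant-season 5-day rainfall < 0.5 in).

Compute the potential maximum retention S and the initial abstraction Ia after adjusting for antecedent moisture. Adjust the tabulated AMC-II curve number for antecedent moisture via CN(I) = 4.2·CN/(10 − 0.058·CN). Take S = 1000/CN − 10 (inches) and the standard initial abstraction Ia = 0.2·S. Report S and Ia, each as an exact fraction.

Adjust CN=80 to AMC I: 4.2·80/(10 − 0.058·80) → 336 ÷ (134/25) = 4200/67 ≈ 62.687
Retention S: 1000/CN − 10 with CN=62.687 → S = 125/21 ≈ 5.952 in
Initial abstraction Ia = S/5 = (125/21)/5 = 25/21 ≈ 1.190 in

S = 125/21 in ≈ 5.952 in; Ia = 25/21 in ≈ 1.190 in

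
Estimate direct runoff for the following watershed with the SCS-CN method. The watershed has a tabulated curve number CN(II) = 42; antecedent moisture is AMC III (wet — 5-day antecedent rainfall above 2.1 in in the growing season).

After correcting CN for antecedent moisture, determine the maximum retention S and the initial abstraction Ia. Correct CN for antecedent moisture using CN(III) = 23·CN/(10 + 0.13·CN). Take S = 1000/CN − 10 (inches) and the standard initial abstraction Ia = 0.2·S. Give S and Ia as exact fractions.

Adjust CN=42 to AMC III: 23·42/(10 + 0.13·42) → 966 ÷ (773/50) = 48300/773 ≈ 62.484
Max retention: S = 1000/(48300/773) − 10 = 2900/483 in (≈ 6.004 in)
Ia = 0.2·(2900/483) = 580/483 in ≈ 1.201 in

S = 2900/483 in ≈ 6.004 in; Ia = 580/483 in ≈ 1.201 in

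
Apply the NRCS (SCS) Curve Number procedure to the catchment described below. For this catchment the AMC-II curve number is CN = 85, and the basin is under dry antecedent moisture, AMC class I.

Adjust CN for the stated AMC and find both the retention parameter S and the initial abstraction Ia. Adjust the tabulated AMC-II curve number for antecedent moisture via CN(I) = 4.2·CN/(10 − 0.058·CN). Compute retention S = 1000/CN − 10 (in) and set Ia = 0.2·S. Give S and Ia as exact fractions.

S = 500/119 in ≈ 4.202 in; Ia = 100/119 in ≈ 0.840 in

CN(I) from CN(II)=85: (4.2·85)/(10 − 0.058·85) = 11900/169 ≈ 70.414
S = 1000/(11900/169) − 10 = 500/119 in ≈ 4.202 in
Initial abstraction Ia = S/5 = (500/119)/5 = 100/119 ≈ 0.840 in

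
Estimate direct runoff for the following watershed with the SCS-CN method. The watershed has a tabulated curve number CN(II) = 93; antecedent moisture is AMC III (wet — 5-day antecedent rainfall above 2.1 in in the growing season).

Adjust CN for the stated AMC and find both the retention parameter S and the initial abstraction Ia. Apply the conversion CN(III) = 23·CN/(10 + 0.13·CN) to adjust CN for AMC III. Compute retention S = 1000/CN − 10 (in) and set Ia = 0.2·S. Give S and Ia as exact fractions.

S = 700/2139 in ≈ 0.327 in; Ia = 140/2139 in ≈ 0.065 in

Wet (AMC III): CN(III) = 23·93/(10 + 0.13·93) = 2139/(2209/100) = 213900/2209 ≈ 96.831
S = 1000/(213900/2209) − 10 = 700/2139 in ≈ 0.327 in
Initial abstraction Ia = S/5 = (700/2139)/5 = 140/2139 ≈ 0.065 in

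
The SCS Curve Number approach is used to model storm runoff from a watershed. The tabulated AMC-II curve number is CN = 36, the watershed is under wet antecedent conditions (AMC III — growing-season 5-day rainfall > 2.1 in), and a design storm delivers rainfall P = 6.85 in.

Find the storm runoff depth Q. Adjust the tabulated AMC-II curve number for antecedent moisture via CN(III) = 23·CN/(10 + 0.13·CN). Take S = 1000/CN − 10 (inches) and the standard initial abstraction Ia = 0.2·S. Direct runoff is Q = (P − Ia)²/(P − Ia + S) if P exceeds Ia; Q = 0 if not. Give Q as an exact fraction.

Q = 482197681/223390260 in ≈ 2.159 in

Adjust CN=36 to AMC III: 23·36/(10 + 0.13·36) → 828 ÷ (367/25) = 20700/367 ≈ 56.403
S = 1000/(20700/367) − 10 = 1600/207 in ≈ 7.729 in
Initial abstraction Ia = S/5 = (1600/207)/5 = 320/207 ≈ 1.546 in
P − Ia = 6.850 − 1.546 = 21959/4140 ≈ 5.304 in (> 0, runoff occurs)
Q: (21959/4140)² ÷ (53959/4140) = 482197681/223390260 in (≈ 2.159 in)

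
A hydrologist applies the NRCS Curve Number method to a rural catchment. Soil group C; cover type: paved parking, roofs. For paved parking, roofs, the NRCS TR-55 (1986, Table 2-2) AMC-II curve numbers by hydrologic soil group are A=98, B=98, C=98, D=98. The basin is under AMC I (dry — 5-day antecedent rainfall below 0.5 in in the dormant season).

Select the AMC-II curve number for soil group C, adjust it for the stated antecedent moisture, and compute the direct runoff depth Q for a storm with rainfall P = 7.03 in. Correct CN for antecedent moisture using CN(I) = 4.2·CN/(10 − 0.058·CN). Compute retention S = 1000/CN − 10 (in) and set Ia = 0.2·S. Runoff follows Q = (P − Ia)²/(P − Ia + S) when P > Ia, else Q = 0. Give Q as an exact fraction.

NRCS table: paved parking, roofs, soil group C → CN(II) = 98
CN(I) from CN(II)=98: (4.2·98)/(10 − 0.058·98) = 102900/1079 ≈ 95.366
Retention S: 1000/CN − 10 with CN=95.366 → S = 500/1029 ≈ 0.486 in
Ia = 0.2S: 0.2·0.486 = 0.097 in (exactly 100/1029)
P − Ia = 7.030 − 0.097 = 713387/102900 ≈ 6.933 in (> 0, runoff occurs)
Runoff Q = (P−Ia)²/(P−Ia+S) = (6.933)²/(6.933+0.486) = 508921011769/78552522300 ≈ 6.479 in

Q = 508921011769/78552522300 in ≈ 6.479 in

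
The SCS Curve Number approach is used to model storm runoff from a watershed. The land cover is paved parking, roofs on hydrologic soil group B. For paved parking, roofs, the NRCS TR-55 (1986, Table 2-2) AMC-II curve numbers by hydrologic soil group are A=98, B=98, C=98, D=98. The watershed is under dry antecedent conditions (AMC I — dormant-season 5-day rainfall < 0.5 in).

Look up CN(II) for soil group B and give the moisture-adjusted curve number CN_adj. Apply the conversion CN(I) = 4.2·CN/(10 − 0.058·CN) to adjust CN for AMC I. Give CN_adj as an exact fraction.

CN_adj = 102900/1079 ≈ 95.366

NRCS table: paved parking, roofs, soil group B → CN(II) = 98
Adjust CN=98 to AMC I: 4.2·98/(10 − 0.058·98) → (2058/5) ÷ (1079/250) = 102900/1079 ≈ 95.366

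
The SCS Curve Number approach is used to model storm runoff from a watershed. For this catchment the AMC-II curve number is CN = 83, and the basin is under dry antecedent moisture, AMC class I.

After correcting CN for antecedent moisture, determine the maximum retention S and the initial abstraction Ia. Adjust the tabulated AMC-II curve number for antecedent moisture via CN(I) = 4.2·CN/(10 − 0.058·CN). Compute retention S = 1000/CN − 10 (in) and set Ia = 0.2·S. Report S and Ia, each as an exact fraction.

Dry (AMC I): CN(I) = 4.2·83/(10 − 0.058·83) = (1743/5)/(2593/500) = 174300/2593 ≈ 67.219
S = 1000/(174300/2593) − 10 = 8500/1743 in ≈ 4.877 in
Initial abstraction Ia = S/5 = (8500/1743)/5 = 1700/1743 ≈ 0.975 in

S = 8500/1743 in ≈ 4.877 in; Ia = 1700/1743 in ≈ 0.975 in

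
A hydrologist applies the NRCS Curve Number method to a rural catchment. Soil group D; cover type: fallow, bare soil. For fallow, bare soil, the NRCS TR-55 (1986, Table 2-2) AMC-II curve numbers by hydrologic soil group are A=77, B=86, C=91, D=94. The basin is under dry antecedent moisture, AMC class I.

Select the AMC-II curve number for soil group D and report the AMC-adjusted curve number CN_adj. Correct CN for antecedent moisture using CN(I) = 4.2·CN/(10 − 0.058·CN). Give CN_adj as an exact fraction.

CN_adj = 32900/379 ≈ 86.807

NRCS table: fallow, bare soil, soil group D → CN(II) = 94
Dry (AMC I): CN(I) = 4.2·94/(10 − 0.058·94) = (1974/5)/(1137/250) = 32900/379 ≈ 86.807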